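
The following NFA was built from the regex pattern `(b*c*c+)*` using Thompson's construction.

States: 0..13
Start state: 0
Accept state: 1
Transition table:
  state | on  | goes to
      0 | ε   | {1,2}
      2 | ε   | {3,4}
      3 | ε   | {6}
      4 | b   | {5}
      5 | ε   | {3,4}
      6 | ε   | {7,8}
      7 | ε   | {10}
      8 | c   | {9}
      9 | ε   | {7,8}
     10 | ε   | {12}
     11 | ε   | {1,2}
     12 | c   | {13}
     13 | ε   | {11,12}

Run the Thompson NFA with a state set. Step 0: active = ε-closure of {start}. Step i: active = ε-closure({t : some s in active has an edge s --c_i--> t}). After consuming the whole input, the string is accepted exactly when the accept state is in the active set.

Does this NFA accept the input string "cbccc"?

Answer: ACCEPT

Derivation:
start: ε-closure({0}) = {0,1,2,3,4,6,7,8,10,12}
'c' @ 1: {1,2,3,4,6,7,8,9,10,11,12,13}  [accepting]
'b' @ 2: {3,4,5,6,7,8,10,12}
'c' @ 3: {1,2,3,4,6,7,8,9,10,11,12,13}  [accepting]
'c' @ 4: {1,2,3,4,6,7,8,9,10,11,12,13}  [accepting]
'c' @ 5: {1,2,3,4,6,7,8,9,10,11,12,13}  [accepting]
end set {1,2,3,4,6,7,8,9,10,11,12,13} — state 1 in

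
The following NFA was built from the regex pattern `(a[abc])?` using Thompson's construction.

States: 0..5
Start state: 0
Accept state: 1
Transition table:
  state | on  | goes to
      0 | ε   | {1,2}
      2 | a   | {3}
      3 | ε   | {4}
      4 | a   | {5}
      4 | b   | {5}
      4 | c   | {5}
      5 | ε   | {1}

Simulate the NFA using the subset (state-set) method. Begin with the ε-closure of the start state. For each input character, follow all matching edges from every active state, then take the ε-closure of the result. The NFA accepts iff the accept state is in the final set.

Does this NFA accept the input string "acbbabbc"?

S₀ = ε-closure({0}) = {0,1,2}
'a' @ 1: {3,4}
'c' @ 2: {1,5}  ✓accept
'b' @ 3: {}  — state set empty
rest 'babbc' ignored (set empty)
end set {} — state 1 not in

Answer: REJECT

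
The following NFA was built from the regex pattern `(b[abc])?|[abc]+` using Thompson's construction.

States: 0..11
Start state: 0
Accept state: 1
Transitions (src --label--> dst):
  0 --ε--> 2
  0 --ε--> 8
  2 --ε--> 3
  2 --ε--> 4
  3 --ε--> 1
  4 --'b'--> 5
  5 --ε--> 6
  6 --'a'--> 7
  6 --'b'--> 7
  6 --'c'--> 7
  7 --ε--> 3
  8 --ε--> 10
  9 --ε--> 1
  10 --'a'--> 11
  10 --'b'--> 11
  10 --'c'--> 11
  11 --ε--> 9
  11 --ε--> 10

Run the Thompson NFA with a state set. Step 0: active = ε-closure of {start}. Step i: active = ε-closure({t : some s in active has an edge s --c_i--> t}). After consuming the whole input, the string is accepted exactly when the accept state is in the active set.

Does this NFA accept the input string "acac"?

start: ε-closure({0}) = {0,1,2,3,4,8,10}
'a' @ 1: {1,9,10,11}  ✓accept
'c' @ 2: {1,9,10,11}  ✓accept
'a' @ 3: {1,9,10,11}  ✓accept
'c' @ 4: {1,9,10,11}  ✓accept
final: {1,9,10,11}; accept 1 in set

Answer: ACCEPT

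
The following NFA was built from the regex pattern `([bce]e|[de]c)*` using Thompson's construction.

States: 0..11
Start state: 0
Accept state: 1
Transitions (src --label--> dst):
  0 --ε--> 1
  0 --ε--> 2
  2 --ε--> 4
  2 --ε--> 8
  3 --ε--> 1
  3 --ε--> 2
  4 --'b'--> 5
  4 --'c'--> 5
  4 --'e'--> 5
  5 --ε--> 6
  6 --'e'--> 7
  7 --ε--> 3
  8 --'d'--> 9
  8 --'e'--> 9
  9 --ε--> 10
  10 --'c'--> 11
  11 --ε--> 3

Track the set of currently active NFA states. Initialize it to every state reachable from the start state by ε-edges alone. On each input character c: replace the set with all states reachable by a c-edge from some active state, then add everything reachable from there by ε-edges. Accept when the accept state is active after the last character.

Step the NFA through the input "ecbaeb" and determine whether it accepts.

S₀ = ε-closure({0}) = {0,1,2,4,8}
'e' @ 1: {5,6,9,10}
'c' @ 2: {1,2,3,4,8,11}  (accept∈set)
'b' @ 3: {5,6}
'a' @ 4: {}  — dead — no transitions
rest 'eb' ignored (set empty)
final: {}; accept 1 not in set

Answer: REJECT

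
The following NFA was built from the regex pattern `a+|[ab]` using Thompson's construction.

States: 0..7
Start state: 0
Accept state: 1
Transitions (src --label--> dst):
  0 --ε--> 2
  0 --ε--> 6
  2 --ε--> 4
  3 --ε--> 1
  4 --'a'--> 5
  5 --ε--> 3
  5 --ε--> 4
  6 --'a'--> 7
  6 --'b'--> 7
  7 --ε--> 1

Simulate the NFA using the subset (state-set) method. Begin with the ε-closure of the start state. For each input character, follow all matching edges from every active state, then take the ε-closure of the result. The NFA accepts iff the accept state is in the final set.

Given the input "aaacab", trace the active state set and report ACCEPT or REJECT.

S₀ = ε-closure({0}) = {0,2,4,6}
'a' @ 1: {1,3,4,5,7}  (accept∈set)
'a' @ 2: {1,3,4,5}  (accept∈set)
'a' @ 3: {1,3,4,5}  (accept∈set)
'c' @ 4: {}  — no active states
rest 'ab' ignored (set empty)
end set {} — state 1 not in

Answer: REJECT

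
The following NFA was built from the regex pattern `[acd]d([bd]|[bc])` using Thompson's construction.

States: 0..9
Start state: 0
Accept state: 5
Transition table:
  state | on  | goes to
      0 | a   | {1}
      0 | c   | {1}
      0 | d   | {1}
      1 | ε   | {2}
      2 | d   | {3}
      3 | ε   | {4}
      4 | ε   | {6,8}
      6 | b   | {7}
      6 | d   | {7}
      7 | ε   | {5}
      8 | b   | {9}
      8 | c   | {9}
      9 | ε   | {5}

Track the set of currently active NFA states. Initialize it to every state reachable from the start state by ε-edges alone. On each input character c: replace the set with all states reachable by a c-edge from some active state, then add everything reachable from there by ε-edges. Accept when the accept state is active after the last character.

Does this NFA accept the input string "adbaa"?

Answer: REJECT

Steps:
start: ε-closure({0}) = {0}
'a' @ 1: {1,2}
'd' @ 2: {3,4,6,8}
'b' @ 3: {5,7,9}  (accept∈set)
'a' @ 4: {}  — dead — no transitions
rest 'a' ignored (set empty)
final: {}; accept 5 not in set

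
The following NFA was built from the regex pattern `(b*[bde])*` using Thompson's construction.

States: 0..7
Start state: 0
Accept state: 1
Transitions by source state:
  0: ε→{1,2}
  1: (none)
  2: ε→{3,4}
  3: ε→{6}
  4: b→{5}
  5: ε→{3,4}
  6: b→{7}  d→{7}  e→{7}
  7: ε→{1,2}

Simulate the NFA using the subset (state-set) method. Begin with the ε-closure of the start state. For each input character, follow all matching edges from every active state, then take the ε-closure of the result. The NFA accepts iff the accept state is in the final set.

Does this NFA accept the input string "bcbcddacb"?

Answer: REJECT

Steps:
initial (ε-close {0}): {0,1,2,3,4,6}
'b' @ 1: {1,2,3,4,5,6,7}  [accepting]
'c' @ 2: {}  — dead — no transitions
rest 'bcddacb' ignored (set empty)
end set {} — state 1 not in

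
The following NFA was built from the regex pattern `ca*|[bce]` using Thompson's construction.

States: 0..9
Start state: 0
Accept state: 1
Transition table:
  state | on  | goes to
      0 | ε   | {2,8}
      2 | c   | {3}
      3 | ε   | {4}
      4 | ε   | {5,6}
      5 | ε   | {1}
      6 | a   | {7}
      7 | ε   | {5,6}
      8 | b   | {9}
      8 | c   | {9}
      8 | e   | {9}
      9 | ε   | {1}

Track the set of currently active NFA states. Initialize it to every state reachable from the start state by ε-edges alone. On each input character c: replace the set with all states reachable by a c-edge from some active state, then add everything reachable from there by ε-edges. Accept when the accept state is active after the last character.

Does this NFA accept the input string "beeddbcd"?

initial (ε-close {0}): {0,2,8}
'b' @ 1: {1,9}  ✓accept
'e' @ 2: {}  — dead — no transitions
rest 'eddbcd' ignored (set empty)
final: {}; accept 1 not in set

Answer: REJECT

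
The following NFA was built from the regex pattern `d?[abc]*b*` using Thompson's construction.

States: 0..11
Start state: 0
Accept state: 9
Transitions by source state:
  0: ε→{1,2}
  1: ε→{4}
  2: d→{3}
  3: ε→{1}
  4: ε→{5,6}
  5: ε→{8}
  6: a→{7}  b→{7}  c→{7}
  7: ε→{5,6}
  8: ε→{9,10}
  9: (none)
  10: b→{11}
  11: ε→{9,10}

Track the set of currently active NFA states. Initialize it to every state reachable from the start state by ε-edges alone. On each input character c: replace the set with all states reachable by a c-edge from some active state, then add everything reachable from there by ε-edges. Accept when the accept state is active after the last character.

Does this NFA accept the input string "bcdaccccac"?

initial (ε-close {0}): {0,1,2,4,5,6,8,9,10}
'b' @ 1: {5,6,7,8,9,10,11}  [accepting]
'c' @ 2: {5,6,7,8,9,10}  [accepting]
'd' @ 3: {}  — state set empty
rest 'accccac' ignored (set empty)
after full input: {}  (accept=9 not in)

Answer: REJECT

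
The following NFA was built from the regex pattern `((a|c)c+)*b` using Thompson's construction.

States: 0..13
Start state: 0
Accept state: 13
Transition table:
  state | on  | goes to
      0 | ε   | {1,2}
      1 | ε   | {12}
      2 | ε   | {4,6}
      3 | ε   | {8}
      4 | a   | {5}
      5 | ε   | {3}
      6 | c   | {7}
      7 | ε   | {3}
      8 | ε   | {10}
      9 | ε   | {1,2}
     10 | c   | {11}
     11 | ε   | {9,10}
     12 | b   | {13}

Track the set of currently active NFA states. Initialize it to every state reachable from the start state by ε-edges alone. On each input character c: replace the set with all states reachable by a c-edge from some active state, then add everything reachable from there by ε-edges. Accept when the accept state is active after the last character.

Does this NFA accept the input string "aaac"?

start: ε-closure({0}) = {0,1,2,4,6,12}
'a' @ 1: {3,5,8,10}
'a' @ 2: {}  — dead — no transitions
rest 'ac' ignored (set empty)
end set {} — state 13 not in

Answer: REJECT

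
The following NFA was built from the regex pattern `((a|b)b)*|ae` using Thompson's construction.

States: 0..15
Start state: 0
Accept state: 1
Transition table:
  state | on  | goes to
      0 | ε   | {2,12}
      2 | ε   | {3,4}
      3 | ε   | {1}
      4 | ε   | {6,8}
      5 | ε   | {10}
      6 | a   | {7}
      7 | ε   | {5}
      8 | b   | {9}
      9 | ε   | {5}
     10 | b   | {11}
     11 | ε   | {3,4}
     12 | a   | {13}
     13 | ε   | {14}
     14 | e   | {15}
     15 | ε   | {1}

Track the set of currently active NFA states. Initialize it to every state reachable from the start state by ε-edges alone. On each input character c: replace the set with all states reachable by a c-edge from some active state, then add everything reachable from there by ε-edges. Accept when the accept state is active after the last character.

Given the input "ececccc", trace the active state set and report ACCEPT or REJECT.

start: ε-closure({0}) = {0,1,2,3,4,6,8,12}
'e' @ 1: {}  — no active states
rest 'cecccc' ignored (set empty)
end set {} — state 1 not in

Answer: REJECT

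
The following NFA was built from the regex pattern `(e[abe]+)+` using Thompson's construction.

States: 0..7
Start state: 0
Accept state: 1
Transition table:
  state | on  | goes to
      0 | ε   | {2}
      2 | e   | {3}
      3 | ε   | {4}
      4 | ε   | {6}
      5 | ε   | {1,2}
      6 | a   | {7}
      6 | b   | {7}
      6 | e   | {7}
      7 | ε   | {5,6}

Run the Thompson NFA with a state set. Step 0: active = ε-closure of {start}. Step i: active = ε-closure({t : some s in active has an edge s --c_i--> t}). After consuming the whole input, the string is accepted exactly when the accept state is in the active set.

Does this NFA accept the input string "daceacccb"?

S₀ = ε-closure({0}) = {0,2}
'd' @ 1: {}  — state set empty
rest 'aceacccb' ignored (set empty)
end set {} — state 1 not in

Answer: REJECT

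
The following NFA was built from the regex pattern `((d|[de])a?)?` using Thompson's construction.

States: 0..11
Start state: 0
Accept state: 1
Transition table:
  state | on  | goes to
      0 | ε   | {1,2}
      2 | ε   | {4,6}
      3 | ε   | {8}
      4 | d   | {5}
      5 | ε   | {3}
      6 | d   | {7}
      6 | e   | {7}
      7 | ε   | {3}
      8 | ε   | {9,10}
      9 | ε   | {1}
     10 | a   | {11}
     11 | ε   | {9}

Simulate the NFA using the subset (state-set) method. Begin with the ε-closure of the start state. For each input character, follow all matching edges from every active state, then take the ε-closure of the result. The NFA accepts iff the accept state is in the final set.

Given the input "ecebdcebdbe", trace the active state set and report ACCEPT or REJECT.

initial (ε-close {0}): {0,1,2,4,6}
'e' @ 1: {1,3,7,8,9,10}  [accepting]
'c' @ 2: {}  — dead — no transitions
rest 'ebdcebdbe' ignored (set empty)
end set {} — state 1 not in

Answer: REJECT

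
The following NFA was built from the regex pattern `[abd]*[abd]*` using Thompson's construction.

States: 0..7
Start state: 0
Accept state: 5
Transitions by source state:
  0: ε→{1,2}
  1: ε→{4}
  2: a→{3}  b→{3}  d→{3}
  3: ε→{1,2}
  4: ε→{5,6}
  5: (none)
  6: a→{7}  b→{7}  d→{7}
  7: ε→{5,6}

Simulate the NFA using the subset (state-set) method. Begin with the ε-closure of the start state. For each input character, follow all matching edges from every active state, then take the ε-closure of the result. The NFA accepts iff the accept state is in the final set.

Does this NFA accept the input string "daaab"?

S₀ = ε-closure({0}) = {0,1,2,4,5,6}
'd' @ 1: {1,2,3,4,5,6,7}  ✓accept
'a' @ 2: {1,2,3,4,5,6,7}  ✓accept
'a' @ 3: {1,2,3,4,5,6,7}  ✓accept
'a' @ 4: {1,2,3,4,5,6,7}  ✓accept
'b' @ 5: {1,2,3,4,5,6,7}  ✓accept
after full input: {1,2,3,4,5,6,7}  (accept=5 in)

Answer: ACCEPT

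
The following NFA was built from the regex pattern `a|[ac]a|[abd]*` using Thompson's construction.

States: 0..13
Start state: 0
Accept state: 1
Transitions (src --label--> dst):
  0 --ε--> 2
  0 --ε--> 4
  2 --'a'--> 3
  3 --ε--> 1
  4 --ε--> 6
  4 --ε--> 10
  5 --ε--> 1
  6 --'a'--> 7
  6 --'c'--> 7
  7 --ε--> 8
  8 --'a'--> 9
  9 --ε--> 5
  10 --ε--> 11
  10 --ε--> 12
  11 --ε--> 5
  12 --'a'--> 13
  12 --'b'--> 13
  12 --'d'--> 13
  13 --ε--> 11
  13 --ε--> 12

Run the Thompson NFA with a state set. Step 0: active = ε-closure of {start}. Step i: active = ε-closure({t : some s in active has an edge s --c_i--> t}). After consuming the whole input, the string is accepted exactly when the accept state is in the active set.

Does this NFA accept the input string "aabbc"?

start: ε-closure({0}) = {0,1,2,4,5,6,10,11,12}
'a' @ 1: {1,3,5,7,8,11,12,13}  ✓accept
'a' @ 2: {1,5,9,11,12,13}  ✓accept
'b' @ 3: {1,5,11,12,13}  ✓accept
'b' @ 4: {1,5,11,12,13}  ✓accept
'c' @ 5: {}  — dead — no transitions
after full input: {}  (accept=1 not in)

Answer: REJECT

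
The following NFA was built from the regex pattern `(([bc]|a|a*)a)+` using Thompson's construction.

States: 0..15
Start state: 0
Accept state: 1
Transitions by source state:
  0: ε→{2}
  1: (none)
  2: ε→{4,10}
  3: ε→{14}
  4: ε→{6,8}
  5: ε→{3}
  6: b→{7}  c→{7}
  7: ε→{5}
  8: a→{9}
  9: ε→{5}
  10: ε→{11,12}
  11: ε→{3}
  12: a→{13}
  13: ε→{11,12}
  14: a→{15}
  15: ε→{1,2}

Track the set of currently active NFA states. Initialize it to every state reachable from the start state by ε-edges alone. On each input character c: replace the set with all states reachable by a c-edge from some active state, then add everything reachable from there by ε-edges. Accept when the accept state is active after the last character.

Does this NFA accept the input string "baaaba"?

Answer: ACCEPT

Derivation:
S₀ = ε-closure({0}) = {0,2,3,4,6,8,10,11,12,14}
'b' @ 1: {3,5,7,14}
'a' @ 2: {1,2,3,4,6,8,10,11,12,14,15}  ✓accept
'a' @ 3: {1,2,3,4,5,6,8,9,10,11,12,13,14,15}  ✓accept
'a' @ 4: {1,2,3,4,5,6,8,9,10,11,12,13,14,15}  ✓accept
'b' @ 5: {3,5,7,14}
'a' @ 6: {1,2,3,4,6,8,10,11,12,14,15}  ✓accept
final: {1,2,3,4,6,8,10,11,12,14,15}; accept 1 in set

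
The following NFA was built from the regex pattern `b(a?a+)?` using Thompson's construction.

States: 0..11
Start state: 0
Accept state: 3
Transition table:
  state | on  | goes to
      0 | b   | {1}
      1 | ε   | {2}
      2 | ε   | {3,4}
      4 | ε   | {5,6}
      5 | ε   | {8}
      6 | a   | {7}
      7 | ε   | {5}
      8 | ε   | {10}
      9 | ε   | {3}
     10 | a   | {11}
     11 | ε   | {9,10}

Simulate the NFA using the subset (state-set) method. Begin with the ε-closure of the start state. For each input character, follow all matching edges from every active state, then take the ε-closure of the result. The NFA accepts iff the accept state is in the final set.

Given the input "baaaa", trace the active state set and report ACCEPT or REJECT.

initial (ε-close {0}): {0}
'b' @ 1: {1,2,3,4,5,6,8,10}  (accept∈set)
'a' @ 2: {3,5,7,8,9,10,11}  (accept∈set)
'a' @ 3: {3,9,10,11}  (accept∈set)
'a' @ 4: {3,9,10,11}  (accept∈set)
'a' @ 5: {3,9,10,11}  (accept∈set)
final: {3,9,10,11}; accept 3 in set

Answer: ACCEPT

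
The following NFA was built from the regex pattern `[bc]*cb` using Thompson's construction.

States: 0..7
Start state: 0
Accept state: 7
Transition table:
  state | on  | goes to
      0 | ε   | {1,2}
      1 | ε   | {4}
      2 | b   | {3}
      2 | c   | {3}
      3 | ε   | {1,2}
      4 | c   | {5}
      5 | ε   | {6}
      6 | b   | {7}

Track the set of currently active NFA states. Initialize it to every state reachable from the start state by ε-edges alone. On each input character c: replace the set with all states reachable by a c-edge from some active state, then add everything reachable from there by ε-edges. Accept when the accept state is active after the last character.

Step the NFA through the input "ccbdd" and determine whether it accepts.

Answer: REJECT

Trace:
start: ε-closure({0}) = {0,1,2,4}
'c' @ 1: {1,2,3,4,5,6}
'c' @ 2: {1,2,3,4,5,6}
'b' @ 3: {1,2,3,4,7}  [accepting]
'd' @ 4: {}  — no active states
rest 'd' ignored (set empty)
after full input: {}  (accept=7 not in)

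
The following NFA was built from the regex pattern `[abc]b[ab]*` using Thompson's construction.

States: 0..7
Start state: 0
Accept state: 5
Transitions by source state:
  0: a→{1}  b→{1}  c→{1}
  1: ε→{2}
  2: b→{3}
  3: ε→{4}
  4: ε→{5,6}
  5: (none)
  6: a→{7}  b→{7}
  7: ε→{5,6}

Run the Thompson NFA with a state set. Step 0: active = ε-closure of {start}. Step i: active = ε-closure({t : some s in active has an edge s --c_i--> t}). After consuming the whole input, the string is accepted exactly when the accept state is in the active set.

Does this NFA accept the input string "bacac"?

initial (ε-close {0}): {0}
'b' @ 1: {1,2}
'a' @ 2: {}  — state set empty
rest 'cac' ignored (set empty)
end set {} — state 5 not in

Answer: REJECT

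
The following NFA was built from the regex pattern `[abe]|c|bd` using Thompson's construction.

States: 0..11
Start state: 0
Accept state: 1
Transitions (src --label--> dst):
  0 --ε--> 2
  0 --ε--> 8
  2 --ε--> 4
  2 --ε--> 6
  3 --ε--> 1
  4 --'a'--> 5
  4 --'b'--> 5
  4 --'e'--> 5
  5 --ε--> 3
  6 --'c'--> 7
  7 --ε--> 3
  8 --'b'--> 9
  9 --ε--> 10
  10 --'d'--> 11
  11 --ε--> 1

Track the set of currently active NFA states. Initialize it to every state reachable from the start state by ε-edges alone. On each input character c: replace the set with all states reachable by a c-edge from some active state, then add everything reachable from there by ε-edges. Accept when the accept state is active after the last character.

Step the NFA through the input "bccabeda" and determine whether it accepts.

S₀ = ε-closure({0}) = {0,2,4,6,8}
'b' @ 1: {1,3,5,9,10}  [accepting]
'c' @ 2: {}  — dead — no transitions
rest 'cabeda' ignored (set empty)
final: {}; accept 1 not in set

Answer: REJECT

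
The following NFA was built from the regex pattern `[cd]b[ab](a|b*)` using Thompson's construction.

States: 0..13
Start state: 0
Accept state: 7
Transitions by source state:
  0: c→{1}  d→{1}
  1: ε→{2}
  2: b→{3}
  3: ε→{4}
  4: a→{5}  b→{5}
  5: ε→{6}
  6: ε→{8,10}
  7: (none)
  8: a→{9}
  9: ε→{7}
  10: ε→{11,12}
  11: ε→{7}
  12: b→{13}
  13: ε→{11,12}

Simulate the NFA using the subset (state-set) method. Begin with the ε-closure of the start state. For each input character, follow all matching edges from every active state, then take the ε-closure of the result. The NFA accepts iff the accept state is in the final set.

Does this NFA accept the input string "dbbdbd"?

Answer: REJECT

Trace:
start: ε-closure({0}) = {0}
'd' @ 1: {1,2}
'b' @ 2: {3,4}
'b' @ 3: {5,6,7,8,10,11,12}  ✓accept
'd' @ 4: {}  — dead — no transitions
rest 'bd' ignored (set empty)
end set {} — state 7 not in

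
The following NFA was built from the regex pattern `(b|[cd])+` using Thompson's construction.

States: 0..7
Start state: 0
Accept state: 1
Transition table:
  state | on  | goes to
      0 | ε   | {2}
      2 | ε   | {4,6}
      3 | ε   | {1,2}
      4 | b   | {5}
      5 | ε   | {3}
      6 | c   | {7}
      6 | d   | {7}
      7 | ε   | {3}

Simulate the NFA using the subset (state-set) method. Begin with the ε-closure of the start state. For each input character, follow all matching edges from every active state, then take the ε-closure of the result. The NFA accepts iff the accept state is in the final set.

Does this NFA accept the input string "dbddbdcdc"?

S₀ = ε-closure({0}) = {0,2,4,6}
'd' @ 1: {1,2,3,4,6,7}  (accept∈set)
'b' @ 2: {1,2,3,4,5,6}  (accept∈set)
'd' @ 3: {1,2,3,4,6,7}  (accept∈set)
'd' @ 4: {1,2,3,4,6,7}  (accept∈set)
'b' @ 5: {1,2,3,4,5,6}  (accept∈set)
'd' @ 6: {1,2,3,4,6,7}  (accept∈set)
'c' @ 7: {1,2,3,4,6,7}  (accept∈set)
'd' @ 8: {1,2,3,4,6,7}  (accept∈set)
'c' @ 9: {1,2,3,4,6,7}  (accept∈set)
after full input: {1,2,3,4,6,7}  (accept=1 in)

Answer: ACCEPT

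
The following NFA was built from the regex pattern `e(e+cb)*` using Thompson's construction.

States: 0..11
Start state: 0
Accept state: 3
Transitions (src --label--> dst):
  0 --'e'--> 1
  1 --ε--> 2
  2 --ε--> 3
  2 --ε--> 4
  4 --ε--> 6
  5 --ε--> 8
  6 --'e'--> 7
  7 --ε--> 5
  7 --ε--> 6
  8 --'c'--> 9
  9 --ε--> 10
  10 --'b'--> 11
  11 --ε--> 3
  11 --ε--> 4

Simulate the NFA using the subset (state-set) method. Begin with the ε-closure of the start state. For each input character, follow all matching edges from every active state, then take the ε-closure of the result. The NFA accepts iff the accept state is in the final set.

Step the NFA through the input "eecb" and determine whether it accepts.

Answer: ACCEPT

Derivation:
initial (ε-close {0}): {0}
'e' @ 1: {1,2,3,4,6}  (accept∈set)
'e' @ 2: {5,6,7,8}
'c' @ 3: {9,10}
'b' @ 4: {3,4,6,11}  (accept∈set)
final: {3,4,6,11}; accept 3 in set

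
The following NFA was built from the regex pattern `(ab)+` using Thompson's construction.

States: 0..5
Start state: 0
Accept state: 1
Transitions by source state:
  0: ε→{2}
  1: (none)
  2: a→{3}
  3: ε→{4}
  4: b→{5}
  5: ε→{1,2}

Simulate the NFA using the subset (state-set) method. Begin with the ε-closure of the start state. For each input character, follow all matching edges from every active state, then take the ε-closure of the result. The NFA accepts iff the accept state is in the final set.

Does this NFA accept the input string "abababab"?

S₀ = ε-closure({0}) = {0,2}
'a' @ 1: {3,4}
'b' @ 2: {1,2,5}  ✓accept
'a' @ 3: {3,4}
'b' @ 4: {1,2,5}  ✓accept
'a' @ 5: {3,4}
'b' @ 6: {1,2,5}  ✓accept
'a' @ 7: {3,4}
'b' @ 8: {1,2,5}  ✓accept
end set {1,2,5} — state 1 in

Answer: ACCEPT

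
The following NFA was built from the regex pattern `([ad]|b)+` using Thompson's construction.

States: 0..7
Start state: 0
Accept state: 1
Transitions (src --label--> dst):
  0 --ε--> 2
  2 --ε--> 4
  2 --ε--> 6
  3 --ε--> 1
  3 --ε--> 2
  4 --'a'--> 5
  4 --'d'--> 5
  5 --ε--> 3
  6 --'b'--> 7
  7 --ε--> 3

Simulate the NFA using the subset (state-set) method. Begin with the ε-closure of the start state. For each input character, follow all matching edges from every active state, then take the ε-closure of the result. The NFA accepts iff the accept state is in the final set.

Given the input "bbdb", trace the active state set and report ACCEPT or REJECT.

initial (ε-close {0}): {0,2,4,6}
'b' @ 1: {1,2,3,4,6,7}  [accepting]
'b' @ 2: {1,2,3,4,6,7}  [accepting]
'd' @ 3: {1,2,3,4,5,6}  [accepting]
'b' @ 4: {1,2,3,4,6,7}  [accepting]
end set {1,2,3,4,6,7} — state 1 in

Answer: ACCEPT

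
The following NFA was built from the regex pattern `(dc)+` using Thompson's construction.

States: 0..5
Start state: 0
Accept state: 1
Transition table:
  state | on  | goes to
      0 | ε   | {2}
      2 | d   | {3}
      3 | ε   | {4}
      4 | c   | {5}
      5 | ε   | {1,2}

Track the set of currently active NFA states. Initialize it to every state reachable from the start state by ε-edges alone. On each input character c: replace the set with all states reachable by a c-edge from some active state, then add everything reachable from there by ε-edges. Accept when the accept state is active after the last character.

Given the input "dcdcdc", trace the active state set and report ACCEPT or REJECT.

Answer: ACCEPT

Steps:
S₀ = ε-closure({0}) = {0,2}
'd' @ 1: {3,4}
'c' @ 2: {1,2,5}  [accepting]
'd' @ 3: {3,4}
'c' @ 4: {1,2,5}  [accepting]
'd' @ 5: {3,4}
'c' @ 6: {1,2,5}  [accepting]
end set {1,2,5} — state 1 in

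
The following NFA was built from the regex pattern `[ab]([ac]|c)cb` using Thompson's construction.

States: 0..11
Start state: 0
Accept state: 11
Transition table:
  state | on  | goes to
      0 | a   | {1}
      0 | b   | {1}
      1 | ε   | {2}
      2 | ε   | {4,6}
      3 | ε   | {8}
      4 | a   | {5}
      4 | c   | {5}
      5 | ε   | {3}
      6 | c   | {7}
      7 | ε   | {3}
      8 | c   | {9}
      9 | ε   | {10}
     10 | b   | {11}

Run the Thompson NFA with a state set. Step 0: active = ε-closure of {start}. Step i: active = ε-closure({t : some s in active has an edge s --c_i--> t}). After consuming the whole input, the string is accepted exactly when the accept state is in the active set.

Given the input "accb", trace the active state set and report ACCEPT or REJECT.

S₀ = ε-closure({0}) = {0}
'a' @ 1: {1,2,4,6}
'c' @ 2: {3,5,7,8}
'c' @ 3: {9,10}
'b' @ 4: {11}  (accept∈set)
end set {11} — state 11 in

Answer: ACCEPT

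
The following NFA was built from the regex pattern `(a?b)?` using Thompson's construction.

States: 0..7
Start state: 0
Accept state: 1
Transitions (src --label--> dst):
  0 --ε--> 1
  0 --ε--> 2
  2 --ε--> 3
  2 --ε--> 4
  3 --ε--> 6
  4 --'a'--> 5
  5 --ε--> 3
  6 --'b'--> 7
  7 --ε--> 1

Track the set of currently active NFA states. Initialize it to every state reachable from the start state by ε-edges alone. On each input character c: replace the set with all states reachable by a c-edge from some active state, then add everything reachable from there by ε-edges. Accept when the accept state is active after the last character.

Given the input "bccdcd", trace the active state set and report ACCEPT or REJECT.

start: ε-closure({0}) = {0,1,2,3,4,6}
'b' @ 1: {1,7}  ✓accept
'c' @ 2: {}  — dead — no transitions
rest 'cdcd' ignored (set empty)
end set {} — state 1 not in

Answer: REJECT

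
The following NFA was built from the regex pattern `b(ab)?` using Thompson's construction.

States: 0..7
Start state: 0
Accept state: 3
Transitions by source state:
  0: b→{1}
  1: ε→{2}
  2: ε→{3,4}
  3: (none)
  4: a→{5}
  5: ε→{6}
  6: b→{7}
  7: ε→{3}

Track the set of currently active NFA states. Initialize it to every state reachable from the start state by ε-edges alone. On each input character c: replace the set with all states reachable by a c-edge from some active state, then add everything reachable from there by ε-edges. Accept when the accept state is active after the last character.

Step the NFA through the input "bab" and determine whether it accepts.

start: ε-closure({0}) = {0}
'b' @ 1: {1,2,3,4}  ✓accept
'a' @ 2: {5,6}
'b' @ 3: {3,7}  ✓accept
after full input: {3,7}  (accept=3 in)

Answer: ACCEPT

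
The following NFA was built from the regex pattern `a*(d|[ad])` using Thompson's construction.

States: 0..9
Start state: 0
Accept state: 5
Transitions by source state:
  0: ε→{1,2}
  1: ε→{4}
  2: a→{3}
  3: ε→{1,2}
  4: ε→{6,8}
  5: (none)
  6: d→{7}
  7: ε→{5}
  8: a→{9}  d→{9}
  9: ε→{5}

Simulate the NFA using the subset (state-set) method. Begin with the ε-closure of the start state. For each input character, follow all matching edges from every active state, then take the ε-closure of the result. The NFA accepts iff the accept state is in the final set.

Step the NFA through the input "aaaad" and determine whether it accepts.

Answer: ACCEPT

Trace:
initial (ε-close {0}): {0,1,2,4,6,8}
'a' @ 1: {1,2,3,4,5,6,8,9}  ✓accept
'a' @ 2: {1,2,3,4,5,6,8,9}  ✓accept
'a' @ 3: {1,2,3,4,5,6,8,9}  ✓accept
'a' @ 4: {1,2,3,4,5,6,8,9}  ✓accept
'd' @ 5: {5,7,9}  ✓accept
after full input: {5,7,9}  (accept=5 in)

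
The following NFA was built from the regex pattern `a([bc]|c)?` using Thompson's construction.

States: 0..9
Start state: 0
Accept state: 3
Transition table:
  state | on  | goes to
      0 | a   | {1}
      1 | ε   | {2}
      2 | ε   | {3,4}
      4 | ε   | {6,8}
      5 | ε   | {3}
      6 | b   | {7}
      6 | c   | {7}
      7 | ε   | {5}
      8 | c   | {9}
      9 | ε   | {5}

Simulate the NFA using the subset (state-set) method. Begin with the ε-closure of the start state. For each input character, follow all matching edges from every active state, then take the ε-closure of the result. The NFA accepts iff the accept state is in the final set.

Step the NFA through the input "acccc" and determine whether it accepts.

initial (ε-close {0}): {0}
'a' @ 1: {1,2,3,4,6,8}  (accept∈set)
'c' @ 2: {3,5,7,9}  (accept∈set)
'c' @ 3: {}  — state set empty
rest 'cc' ignored (set empty)
final: {}; accept 3 not in set

Answer: REJECT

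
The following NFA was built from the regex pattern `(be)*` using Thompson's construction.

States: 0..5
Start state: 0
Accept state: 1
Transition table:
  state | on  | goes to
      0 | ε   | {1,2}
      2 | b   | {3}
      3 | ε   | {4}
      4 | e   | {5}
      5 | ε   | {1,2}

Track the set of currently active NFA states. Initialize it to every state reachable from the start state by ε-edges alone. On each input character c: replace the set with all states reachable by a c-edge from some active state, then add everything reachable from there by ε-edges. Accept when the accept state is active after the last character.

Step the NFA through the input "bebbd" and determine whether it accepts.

start: ε-closure({0}) = {0,1,2}
'b' @ 1: {3,4}
'e' @ 2: {1,2,5}  [accepting]
'b' @ 3: {3,4}
'b' @ 4: {}  — dead — no transitions
rest 'd' ignored (set empty)
end set {} — state 1 not in

Answer: REJECT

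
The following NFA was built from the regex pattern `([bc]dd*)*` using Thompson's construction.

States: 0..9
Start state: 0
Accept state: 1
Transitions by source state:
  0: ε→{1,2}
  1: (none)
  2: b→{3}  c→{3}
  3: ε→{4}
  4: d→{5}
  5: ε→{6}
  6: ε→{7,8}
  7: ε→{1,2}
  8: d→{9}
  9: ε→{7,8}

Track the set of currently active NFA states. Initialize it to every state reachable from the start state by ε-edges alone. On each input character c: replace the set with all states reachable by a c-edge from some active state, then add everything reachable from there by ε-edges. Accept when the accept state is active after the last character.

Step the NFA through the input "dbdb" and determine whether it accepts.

start: ε-closure({0}) = {0,1,2}
'd' @ 1: {}  — no active states
rest 'bdb' ignored (set empty)
end set {} — state 1 not in

Answer: REJECT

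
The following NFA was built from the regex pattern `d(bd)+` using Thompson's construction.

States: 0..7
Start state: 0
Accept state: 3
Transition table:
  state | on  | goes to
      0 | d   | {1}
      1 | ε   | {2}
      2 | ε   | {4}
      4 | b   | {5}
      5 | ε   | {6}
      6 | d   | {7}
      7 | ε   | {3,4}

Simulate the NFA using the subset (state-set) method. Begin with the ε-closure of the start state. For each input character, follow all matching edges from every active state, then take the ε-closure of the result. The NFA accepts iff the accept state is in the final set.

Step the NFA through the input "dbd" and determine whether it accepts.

S₀ = ε-closure({0}) = {0}
'd' @ 1: {1,2,4}
'b' @ 2: {5,6}
'd' @ 3: {3,4,7}  ✓accept
end set {3,4,7} — state 3 in

Answer: ACCEPT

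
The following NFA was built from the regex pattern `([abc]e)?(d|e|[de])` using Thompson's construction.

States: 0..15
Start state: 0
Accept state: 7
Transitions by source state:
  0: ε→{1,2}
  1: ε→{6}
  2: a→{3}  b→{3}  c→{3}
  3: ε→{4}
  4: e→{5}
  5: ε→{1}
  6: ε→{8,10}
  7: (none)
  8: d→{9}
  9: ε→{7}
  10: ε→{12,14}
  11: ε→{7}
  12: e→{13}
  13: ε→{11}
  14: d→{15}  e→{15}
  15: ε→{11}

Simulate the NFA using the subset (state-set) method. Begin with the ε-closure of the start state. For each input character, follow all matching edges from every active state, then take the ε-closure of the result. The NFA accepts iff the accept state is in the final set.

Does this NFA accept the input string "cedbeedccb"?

Answer: REJECT

Derivation:
start: ε-closure({0}) = {0,1,2,6,8,10,12,14}
'c' @ 1: {3,4}
'e' @ 2: {1,5,6,8,10,12,14}
'd' @ 3: {7,9,11,15}  ✓accept
'b' @ 4: {}  — no active states
rest 'eedccb' ignored (set empty)
final: {}; accept 7 not in set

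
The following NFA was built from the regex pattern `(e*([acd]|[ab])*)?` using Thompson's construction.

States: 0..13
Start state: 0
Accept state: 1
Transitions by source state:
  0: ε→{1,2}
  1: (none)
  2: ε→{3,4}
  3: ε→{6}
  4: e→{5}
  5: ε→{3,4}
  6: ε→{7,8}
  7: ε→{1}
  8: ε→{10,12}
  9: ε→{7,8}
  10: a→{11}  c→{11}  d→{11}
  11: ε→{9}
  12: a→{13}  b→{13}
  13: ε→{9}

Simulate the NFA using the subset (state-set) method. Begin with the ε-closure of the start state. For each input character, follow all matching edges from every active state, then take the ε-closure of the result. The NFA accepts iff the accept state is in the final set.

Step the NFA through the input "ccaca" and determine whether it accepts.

Answer: ACCEPT

Derivation:
start: ε-closure({0}) = {0,1,2,3,4,6,7,8,10,12}
'c' @ 1: {1,7,8,9,10,11,12}  [accepting]
'c' @ 2: {1,7,8,9,10,11,12}  [accepting]
'a' @ 3: {1,7,8,9,10,11,12,13}  [accepting]
'c' @ 4: {1,7,8,9,10,11,12}  [accepting]
'a' @ 5: {1,7,8,9,10,11,12,13}  [accepting]
after full input: {1,7,8,9,10,11,12,13}  (accept=1 in)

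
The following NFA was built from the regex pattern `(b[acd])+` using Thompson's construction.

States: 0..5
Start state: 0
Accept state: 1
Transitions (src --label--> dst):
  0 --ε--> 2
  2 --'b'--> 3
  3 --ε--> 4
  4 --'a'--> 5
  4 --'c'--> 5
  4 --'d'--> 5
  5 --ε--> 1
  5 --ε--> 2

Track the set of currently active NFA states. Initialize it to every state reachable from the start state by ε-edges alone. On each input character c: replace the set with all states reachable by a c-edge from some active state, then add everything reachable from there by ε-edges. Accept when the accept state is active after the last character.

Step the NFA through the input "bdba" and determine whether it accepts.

start: ε-closure({0}) = {0,2}
'b' @ 1: {3,4}
'd' @ 2: {1,2,5}  [accepting]
'b' @ 3: {3,4}
'a' @ 4: {1,2,5}  [accepting]
final: {1,2,5}; accept 1 in set

Answer: ACCEPT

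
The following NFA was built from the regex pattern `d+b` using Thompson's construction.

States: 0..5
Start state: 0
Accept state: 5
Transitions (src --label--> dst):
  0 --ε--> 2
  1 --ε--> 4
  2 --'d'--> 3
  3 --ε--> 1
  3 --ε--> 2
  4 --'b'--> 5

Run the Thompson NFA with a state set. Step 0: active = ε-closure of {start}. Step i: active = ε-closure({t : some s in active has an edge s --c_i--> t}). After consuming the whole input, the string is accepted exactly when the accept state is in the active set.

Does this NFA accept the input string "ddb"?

initial (ε-close {0}): {0,2}
'd' @ 1: {1,2,3,4}
'd' @ 2: {1,2,3,4}
'b' @ 3: {5}  [accepting]
end set {5} — state 5 in

Answer: ACCEPT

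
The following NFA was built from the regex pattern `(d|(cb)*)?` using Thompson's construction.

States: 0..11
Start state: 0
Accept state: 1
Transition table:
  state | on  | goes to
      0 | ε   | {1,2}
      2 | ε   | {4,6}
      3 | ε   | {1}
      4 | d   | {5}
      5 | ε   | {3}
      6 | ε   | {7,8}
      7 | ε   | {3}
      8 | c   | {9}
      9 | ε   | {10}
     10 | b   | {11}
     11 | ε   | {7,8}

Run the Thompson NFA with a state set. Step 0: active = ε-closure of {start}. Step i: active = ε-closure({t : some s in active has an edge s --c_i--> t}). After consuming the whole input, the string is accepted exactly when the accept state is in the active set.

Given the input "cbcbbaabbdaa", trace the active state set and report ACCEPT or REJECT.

Answer: REJECT

Steps:
initial (ε-close {0}): {0,1,2,3,4,6,7,8}
'c' @ 1: {9,10}
'b' @ 2: {1,3,7,8,11}  [accepting]
'c' @ 3: {9,10}
'b' @ 4: {1,3,7,8,11}  [accepting]
'b' @ 5: {}  — dead — no transitions
rest 'aabbdaa' ignored (set empty)
final: {}; accept 1 not in set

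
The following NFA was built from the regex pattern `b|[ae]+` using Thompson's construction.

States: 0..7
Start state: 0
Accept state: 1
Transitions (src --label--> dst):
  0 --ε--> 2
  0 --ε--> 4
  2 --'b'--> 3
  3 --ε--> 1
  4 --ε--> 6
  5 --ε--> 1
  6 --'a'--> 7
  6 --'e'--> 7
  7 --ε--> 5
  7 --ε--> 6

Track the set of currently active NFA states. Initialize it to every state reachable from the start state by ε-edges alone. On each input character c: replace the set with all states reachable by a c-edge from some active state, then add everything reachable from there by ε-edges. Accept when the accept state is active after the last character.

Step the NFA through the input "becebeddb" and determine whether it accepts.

Answer: REJECT

Steps:
S₀ = ε-closure({0}) = {0,2,4,6}
'b' @ 1: {1,3}  (accept∈set)
'e' @ 2: {}  — no active states
rest 'cebeddb' ignored (set empty)
final: {}; accept 1 not in set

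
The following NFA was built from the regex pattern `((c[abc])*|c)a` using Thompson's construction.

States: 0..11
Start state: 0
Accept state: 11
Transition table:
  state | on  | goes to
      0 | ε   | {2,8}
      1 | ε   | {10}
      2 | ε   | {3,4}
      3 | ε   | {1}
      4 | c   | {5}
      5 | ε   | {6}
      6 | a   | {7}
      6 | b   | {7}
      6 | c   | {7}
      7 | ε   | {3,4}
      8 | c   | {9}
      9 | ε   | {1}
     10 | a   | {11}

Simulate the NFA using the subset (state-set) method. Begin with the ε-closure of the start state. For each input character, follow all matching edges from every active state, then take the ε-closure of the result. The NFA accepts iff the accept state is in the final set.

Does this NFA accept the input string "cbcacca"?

Answer: ACCEPT

Steps:
S₀ = ε-closure({0}) = {0,1,2,3,4,8,10}
'c' @ 1: {1,5,6,9,10}
'b' @ 2: {1,3,4,7,10}
'c' @ 3: {5,6}
'a' @ 4: {1,3,4,7,10}
'c' @ 5: {5,6}
'c' @ 6: {1,3,4,7,10}
'a' @ 7: {11}  [accepting]
final: {11}; accept 11 in set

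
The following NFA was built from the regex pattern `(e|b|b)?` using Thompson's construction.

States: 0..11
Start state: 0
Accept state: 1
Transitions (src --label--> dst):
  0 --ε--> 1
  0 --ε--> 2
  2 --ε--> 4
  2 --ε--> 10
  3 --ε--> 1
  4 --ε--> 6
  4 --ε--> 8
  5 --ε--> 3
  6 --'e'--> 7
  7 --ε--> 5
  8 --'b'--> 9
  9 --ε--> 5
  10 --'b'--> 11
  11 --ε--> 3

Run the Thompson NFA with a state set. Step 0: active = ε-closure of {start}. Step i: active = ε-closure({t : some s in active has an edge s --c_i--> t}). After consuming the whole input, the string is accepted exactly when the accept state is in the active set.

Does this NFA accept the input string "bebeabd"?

initial (ε-close {0}): {0,1,2,4,6,8,10}
'b' @ 1: {1,3,5,9,11}  ✓accept
'e' @ 2: {}  — no active states
rest 'beabd' ignored (set empty)
after full input: {}  (accept=1 not in)

Answer: REJECT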